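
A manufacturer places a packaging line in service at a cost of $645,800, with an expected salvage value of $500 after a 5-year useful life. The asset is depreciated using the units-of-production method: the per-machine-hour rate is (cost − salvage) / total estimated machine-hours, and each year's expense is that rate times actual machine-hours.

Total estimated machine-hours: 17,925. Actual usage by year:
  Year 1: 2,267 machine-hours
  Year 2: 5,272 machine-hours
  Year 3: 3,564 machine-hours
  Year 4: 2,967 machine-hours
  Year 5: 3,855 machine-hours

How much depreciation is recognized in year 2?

$189,792

Depreciable base = $645,800 − $500 = $645,300.
Rate = $645,300 / 17,925 machine-hours = $36 per machine-hour.
Year 1: 2,267 × $36 = $81,612. Book value $564,188.
Year 2: 5,272 × $36 = $189,792. Book value $374,396.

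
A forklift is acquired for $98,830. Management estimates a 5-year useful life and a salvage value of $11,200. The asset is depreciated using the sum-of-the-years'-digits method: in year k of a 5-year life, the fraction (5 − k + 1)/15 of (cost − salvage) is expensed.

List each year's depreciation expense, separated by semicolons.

Depreciable base = $98,830 − $11,200 = $87,630.
Sum of the years' digits = 5+4+3+2+1 = 15.
Year 1: $87,630 × 5/15 = $29,210. Book value $69,620.
Year 2: $87,630 × 4/15 = $23,368. Book value $46,252.
Year 3: $87,630 × 3/15 = $17,526. Book value $28,726.
Year 4: $87,630 × 2/15 = $11,684. Book value $17,042.
Year 5: $87,630 × 1/15 = $5,842. Book value $11,200.

$29,210; $23,368; $17,526; $11,684; $5,842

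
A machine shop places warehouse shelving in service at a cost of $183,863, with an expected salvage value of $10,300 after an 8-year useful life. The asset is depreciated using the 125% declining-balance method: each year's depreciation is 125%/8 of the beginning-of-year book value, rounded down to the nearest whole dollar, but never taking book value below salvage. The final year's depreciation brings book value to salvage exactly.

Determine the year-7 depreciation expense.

$10,366

Depreciable base = $183,863 − $10,300 = $173,563.
Year 1: ⌊$183,863 × 125%/8⌋ = $28,728. Book value $155,135.
Year 2: ⌊$155,135 × 125%/8⌋ = $24,239. Book value $130,896.
Year 3: ⌊$130,896 × 125%/8⌋ = $20,452. Book value $110,444.
Year 4: ⌊$110,444 × 125%/8⌋ = $17,256. Book value $93,188.
Year 5: ⌊$93,188 × 125%/8⌋ = $14,560. Book value $78,628.
Year 6: ⌊$78,628 × 125%/8⌋ = $12,285. Book value $66,343.
Year 7: ⌊$66,343 × 125%/8⌋ = $10,366. Book value $55,977.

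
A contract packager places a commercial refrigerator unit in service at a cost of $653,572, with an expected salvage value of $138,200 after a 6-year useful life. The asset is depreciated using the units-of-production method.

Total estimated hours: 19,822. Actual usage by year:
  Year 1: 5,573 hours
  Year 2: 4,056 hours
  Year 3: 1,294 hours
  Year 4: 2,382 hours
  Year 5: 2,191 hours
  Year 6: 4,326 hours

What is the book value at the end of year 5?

$250,676

Depreciable base = $653,572 − $138,200 = $515,372.
Rate = $515,372 / 19,822 hours = $26 per hour.
Year 1: 5,573 × $26 = $144,898. Book value $508,674.
Year 2: 4,056 × $26 = $105,456. Book value $403,218.
Year 3: 1,294 × $26 = $33,644. Book value $369,574.
Year 4: 2,382 × $26 = $61,932. Book value $307,642.
Year 5: 2,191 × $26 = $56,966. Book value $250,676.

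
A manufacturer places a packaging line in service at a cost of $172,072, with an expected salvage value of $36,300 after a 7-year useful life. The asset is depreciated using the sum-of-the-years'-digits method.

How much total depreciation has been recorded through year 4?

$106,678

Depreciable base = $172,072 − $36,300 = $135,772.
Sum of the years' digits = 7+6+5+4+3+2+1 = 28.
Year 1: $135,772 × 7/28 = $33,943. Book value $138,129.
Year 2: $135,772 × 6/28 = $29,094. Book value $109,035.
Year 3: $135,772 × 5/28 = $24,245. Book value $84,790.
Year 4: $135,772 × 4/28 = $19,396. Book value $65,394.
Accumulated through year 4 = $172,072 − $65,394 = $106,678.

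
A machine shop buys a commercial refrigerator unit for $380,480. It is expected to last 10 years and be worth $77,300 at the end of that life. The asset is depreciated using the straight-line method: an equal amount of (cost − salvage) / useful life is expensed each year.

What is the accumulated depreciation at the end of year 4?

Depreciable base = $380,480 − $77,300 = $303,180.
Annual expense = $303,180 / 10 = $30,318.
End of year 1: book value $350,162.
End of year 2: book value $319,844.
End of year 3: book value $289,526.
End of year 4: book value $259,208.
Accumulated through year 4 = $380,480 − $259,208 = $121,272.

$121,272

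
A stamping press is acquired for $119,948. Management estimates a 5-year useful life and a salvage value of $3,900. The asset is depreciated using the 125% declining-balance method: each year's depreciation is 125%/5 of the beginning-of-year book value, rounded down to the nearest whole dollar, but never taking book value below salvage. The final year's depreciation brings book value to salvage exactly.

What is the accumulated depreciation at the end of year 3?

Depreciable base = $119,948 − $3,900 = $116,048.
Year 1: ⌊$119,948 × 125%/5⌋ = $29,987. Book value $89,961.
Year 2: ⌊$89,961 × 125%/5⌋ = $22,490. Book value $67,471.
Year 3: ⌊$67,471 × 125%/5⌋ = $16,867. Book value $50,604.
Accumulated through year 3 = $119,948 − $50,604 = $69,344.

$69,344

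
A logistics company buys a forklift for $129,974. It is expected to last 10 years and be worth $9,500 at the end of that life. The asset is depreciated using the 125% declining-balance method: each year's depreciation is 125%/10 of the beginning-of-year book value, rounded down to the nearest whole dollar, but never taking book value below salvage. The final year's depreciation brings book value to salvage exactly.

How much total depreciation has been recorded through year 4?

$53,785

Depreciable base = $129,974 − $9,500 = $120,474.
Year 1: ⌊$129,974 × 125%/10⌋ = $16,246. Book value $113,728.
Year 2: ⌊$113,728 × 125%/10⌋ = $14,216. Book value $99,512.
Year 3: ⌊$99,512 × 125%/10⌋ = $12,439. Book value $87,073.
Year 4: ⌊$87,073 × 125%/10⌋ = $10,884. Book value $76,189.
Accumulated through year 4 = $129,974 − $76,189 = $53,785.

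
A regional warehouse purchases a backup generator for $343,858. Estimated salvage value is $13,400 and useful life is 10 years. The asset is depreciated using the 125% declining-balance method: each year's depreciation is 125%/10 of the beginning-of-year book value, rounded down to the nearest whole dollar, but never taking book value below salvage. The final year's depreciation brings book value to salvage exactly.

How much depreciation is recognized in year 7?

Depreciable base = $343,858 − $13,400 = $330,458.
Year 1: ⌊$343,858 × 125%/10⌋ = $42,982. Book value $300,876.
Year 2: ⌊$300,876 × 125%/10⌋ = $37,609. Book value $263,267.
Year 3: ⌊$263,267 × 125%/10⌋ = $32,908. Book value $230,359.
Year 4: ⌊$230,359 × 125%/10⌋ = $28,794. Book value $201,565.
Year 5: ⌊$201,565 × 125%/10⌋ = $25,195. Book value $176,370.
Year 6: ⌊$176,370 × 125%/10⌋ = $22,046. Book value $154,324.
Year 7: ⌊$154,324 × 125%/10⌋ = $19,290. Book value $135,034.

$19,290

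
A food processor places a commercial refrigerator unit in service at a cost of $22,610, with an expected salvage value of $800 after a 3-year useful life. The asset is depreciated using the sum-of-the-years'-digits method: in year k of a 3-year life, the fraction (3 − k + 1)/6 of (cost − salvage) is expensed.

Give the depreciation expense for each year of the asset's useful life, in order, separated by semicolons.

Depreciable base = $22,610 − $800 = $21,810.
Sum of the years' digits = 3+2+1 = 6.
Year 1: $21,810 × 3/6 = $10,905. Book value $11,705.
Year 2: $21,810 × 2/6 = $7,270. Book value $4,435.
Year 3: $21,810 × 1/6 = $3,635. Book value $800.

$10,905; $7,270; $3,635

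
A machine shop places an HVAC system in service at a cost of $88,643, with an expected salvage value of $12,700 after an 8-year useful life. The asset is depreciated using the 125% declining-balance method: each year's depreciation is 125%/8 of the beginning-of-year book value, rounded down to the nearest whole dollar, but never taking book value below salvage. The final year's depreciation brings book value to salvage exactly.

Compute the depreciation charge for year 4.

$8,319

Depreciable base = $88,643 − $12,700 = $75,943.
Year 1: ⌊$88,643 × 125%/8⌋ = $13,850. Book value $74,793.
Year 2: ⌊$74,793 × 125%/8⌋ = $11,686. Book value $63,107.
Year 3: ⌊$63,107 × 125%/8⌋ = $9,860. Book value $53,247.
Year 4: ⌊$53,247 × 125%/8⌋ = $8,319. Book value $44,928.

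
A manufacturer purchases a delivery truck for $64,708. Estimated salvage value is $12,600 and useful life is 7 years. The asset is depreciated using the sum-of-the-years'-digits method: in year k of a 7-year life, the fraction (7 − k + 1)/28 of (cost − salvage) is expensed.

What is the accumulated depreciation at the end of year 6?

Depreciable base = $64,708 − $12,600 = $52,108.
Sum of the years' digits = 7+6+5+4+3+2+1 = 28.
Year 1: $52,108 × 7/28 = $13,027. Book value $51,681.
Year 2: $52,108 × 6/28 = $11,166. Book value $40,515.
Year 3: $52,108 × 5/28 = $9,305. Book value $31,210.
Year 4: $52,108 × 4/28 = $7,444. Book value $23,766.
Year 5: $52,108 × 3/28 = $5,583. Book value $18,183.
Year 6: $52,108 × 2/28 = $3,722. Book value $14,461.
Accumulated through year 6 = $64,708 − $14,461 = $50,247.

$50,247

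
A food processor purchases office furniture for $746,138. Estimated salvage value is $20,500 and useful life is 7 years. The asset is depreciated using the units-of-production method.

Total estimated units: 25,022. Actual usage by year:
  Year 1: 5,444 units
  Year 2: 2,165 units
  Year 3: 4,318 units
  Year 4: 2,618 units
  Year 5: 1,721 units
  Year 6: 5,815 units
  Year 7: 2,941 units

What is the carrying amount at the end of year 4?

Depreciable base = $746,138 − $20,500 = $725,638.
Rate = $725,638 / 25,022 units = $29 per unit.
Year 1: 5,444 × $29 = $157,876. Book value $588,262.
Year 2: 2,165 × $29 = $62,785. Book value $525,477.
Year 3: 4,318 × $29 = $125,222. Book value $400,255.
Year 4: 2,618 × $29 = $75,922. Book value $324,333.

$324,333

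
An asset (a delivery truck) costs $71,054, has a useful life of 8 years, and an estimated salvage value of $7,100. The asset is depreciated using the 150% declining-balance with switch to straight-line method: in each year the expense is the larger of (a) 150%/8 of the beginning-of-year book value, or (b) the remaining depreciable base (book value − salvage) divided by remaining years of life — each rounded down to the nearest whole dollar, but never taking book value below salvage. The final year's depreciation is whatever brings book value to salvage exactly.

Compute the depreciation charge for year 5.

$5,966

Depreciable base = $71,054 − $7,100 = $63,954.
Year 1: DB = ⌊$71,054 × 150%/8⌋ = $13,322; SL = ⌊$63,954/8⌋ = $7,994 → take DB $13,322. Book value $57,732.
Year 2: DB = ⌊$57,732 × 150%/8⌋ = $10,824; SL = ⌊$50,632/7⌋ = $7,233 → take DB $10,824. Book value $46,908.
Year 3: DB = ⌊$46,908 × 150%/8⌋ = $8,795; SL = ⌊$39,808/6⌋ = $6,634 → take DB $8,795. Book value $38,113.
Year 4: DB = ⌊$38,113 × 150%/8⌋ = $7,146; SL = ⌊$31,013/5⌋ = $6,202 → take DB $7,146. Book value $30,967.
Year 5: DB = ⌊$30,967 × 150%/8⌋ = $5,806; SL = ⌊$23,867/4⌋ = $5,966 → take SL $5,966. Book value $25,001.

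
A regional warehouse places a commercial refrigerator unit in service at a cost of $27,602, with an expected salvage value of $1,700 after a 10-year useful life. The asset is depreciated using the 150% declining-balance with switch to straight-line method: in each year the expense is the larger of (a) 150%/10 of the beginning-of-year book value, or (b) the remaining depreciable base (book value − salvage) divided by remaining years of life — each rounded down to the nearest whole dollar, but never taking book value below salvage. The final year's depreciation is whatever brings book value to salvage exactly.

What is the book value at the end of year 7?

$8,030

Depreciable base = $27,602 − $1,700 = $25,902.
Year 1: DB = ⌊$27,602 × 150%/10⌋ = $4,140; SL = ⌊$25,902/10⌋ = $2,590 → take DB $4,140. Book value $23,462.
Year 2: DB = ⌊$23,462 × 150%/10⌋ = $3,519; SL = ⌊$21,762/9⌋ = $2,418 → take DB $3,519. Book value $19,943.
Year 3: DB = ⌊$19,943 × 150%/10⌋ = $2,991; SL = ⌊$18,243/8⌋ = $2,280 → take DB $2,991. Book value $16,952.
Year 4: DB = ⌊$16,952 × 150%/10⌋ = $2,542; SL = ⌊$15,252/7⌋ = $2,178 → take DB $2,542. Book value $14,410.
Year 5: DB = ⌊$14,410 × 150%/10⌋ = $2,161; SL = ⌊$12,710/6⌋ = $2,118 → take DB $2,161. Book value $12,249.
Year 6: DB = ⌊$12,249 × 150%/10⌋ = $1,837; SL = ⌊$10,549/5⌋ = $2,109 → take SL $2,109. Book value $10,140.
Year 7: DB = ⌊$10,140 × 150%/10⌋ = $1,521; SL = ⌊$8,440/4⌋ = $2,110 → take SL $2,110. Book value $8,030.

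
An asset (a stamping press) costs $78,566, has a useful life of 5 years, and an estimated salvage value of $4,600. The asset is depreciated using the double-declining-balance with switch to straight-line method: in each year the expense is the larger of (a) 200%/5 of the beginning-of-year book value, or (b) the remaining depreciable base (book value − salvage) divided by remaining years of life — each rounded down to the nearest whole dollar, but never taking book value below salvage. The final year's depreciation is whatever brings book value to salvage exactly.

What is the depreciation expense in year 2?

$18,856

Depreciable base = $78,566 − $4,600 = $73,966.
Year 1: DB = ⌊$78,566 × 200%/5⌋ = $31,426; SL = ⌊$73,966/5⌋ = $14,793 → take DB $31,426. Book value $47,140.
Year 2: DB = ⌊$47,140 × 200%/5⌋ = $18,856; SL = ⌊$42,540/4⌋ = $10,635 → take DB $18,856. Book value $28,284.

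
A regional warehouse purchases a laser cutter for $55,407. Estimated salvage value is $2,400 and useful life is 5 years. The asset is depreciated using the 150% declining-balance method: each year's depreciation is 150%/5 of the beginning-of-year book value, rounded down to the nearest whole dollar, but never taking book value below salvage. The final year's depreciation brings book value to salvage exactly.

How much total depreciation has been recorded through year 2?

Depreciable base = $55,407 − $2,400 = $53,007.
Year 1: ⌊$55,407 × 150%/5⌋ = $16,622. Book value $38,785.
Year 2: ⌊$38,785 × 150%/5⌋ = $11,635. Book value $27,150.
Accumulated through year 2 = $55,407 − $27,150 = $28,257.

$28,257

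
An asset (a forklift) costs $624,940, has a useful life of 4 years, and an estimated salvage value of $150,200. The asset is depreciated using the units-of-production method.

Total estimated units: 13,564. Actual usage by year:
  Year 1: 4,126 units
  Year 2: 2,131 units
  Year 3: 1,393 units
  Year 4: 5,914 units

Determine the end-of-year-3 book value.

$357,190

Depreciable base = $624,940 − $150,200 = $474,740.
Rate = $474,740 / 13,564 units = $35 per unit.
Year 1: 4,126 × $35 = $144,410. Book value $480,530.
Year 2: 2,131 × $35 = $74,585. Book value $405,945.
Year 3: 1,393 × $35 = $48,755. Book value $357,190.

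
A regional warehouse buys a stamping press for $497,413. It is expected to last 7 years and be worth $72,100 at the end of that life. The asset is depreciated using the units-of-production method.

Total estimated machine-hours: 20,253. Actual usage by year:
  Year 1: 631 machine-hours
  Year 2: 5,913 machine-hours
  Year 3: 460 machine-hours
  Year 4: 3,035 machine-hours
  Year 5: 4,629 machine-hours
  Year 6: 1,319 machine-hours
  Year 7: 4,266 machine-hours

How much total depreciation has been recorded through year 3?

Depreciable base = $497,413 − $72,100 = $425,313.
Rate = $425,313 / 20,253 machine-hours = $21 per machine-hour.
Year 1: 631 × $21 = $13,251. Book value $484,162.
Year 2: 5,913 × $21 = $124,173. Book value $359,989.
Year 3: 460 × $21 = $9,660. Book value $350,329.
Accumulated through year 3 = $497,413 − $350,329 = $147,084.

$147,084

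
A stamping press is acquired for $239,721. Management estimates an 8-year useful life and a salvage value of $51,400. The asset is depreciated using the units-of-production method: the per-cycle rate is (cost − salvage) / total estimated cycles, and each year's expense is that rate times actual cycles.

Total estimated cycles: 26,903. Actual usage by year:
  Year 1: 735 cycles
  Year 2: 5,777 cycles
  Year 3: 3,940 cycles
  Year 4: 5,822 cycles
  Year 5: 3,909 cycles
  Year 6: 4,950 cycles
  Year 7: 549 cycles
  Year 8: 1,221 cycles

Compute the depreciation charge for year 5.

$27,363

Depreciable base = $239,721 − $51,400 = $188,321.
Rate = $188,321 / 26,903 cycles = $7 per cycle.
Year 1: 735 × $7 = $5,145. Book value $234,576.
Year 2: 5,777 × $7 = $40,439. Book value $194,137.
Year 3: 3,940 × $7 = $27,580. Book value $166,557.
Year 4: 5,822 × $7 = $40,754. Book value $125,803.
Year 5: 3,909 × $7 = $27,363. Book value $98,440.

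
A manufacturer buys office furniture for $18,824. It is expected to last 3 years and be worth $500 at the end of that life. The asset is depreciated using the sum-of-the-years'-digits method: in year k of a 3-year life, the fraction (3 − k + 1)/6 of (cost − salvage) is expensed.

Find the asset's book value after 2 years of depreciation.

Depreciable base = $18,824 − $500 = $18,324.
Sum of the years' digits = 3+2+1 = 6.
Year 1: $18,324 × 3/6 = $9,162. Book value $9,662.
Year 2: $18,324 × 2/6 = $6,108. Book value $3,554.

$3,554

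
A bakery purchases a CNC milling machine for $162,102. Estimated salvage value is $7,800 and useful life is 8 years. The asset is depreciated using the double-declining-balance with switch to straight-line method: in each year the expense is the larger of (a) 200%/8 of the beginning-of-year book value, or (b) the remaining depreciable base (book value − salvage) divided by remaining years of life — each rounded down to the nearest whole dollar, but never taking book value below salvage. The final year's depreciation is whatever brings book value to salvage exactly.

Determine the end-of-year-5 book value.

$38,469

Depreciable base = $162,102 − $7,800 = $154,302.
Year 1: DB = ⌊$162,102 × 200%/8⌋ = $40,525; SL = ⌊$154,302/8⌋ = $19,287 → take DB $40,525. Book value $121,577.
Year 2: DB = ⌊$121,577 × 200%/8⌋ = $30,394; SL = ⌊$113,777/7⌋ = $16,253 → take DB $30,394. Book value $91,183.
Year 3: DB = ⌊$91,183 × 200%/8⌋ = $22,795; SL = ⌊$83,383/6⌋ = $13,897 → take DB $22,795. Book value $68,388.
Year 4: DB = ⌊$68,388 × 200%/8⌋ = $17,097; SL = ⌊$60,588/5⌋ = $12,117 → take DB $17,097. Book value $51,291.
Year 5: DB = ⌊$51,291 × 200%/8⌋ = $12,822; SL = ⌊$43,491/4⌋ = $10,872 → take DB $12,822. Book value $38,469.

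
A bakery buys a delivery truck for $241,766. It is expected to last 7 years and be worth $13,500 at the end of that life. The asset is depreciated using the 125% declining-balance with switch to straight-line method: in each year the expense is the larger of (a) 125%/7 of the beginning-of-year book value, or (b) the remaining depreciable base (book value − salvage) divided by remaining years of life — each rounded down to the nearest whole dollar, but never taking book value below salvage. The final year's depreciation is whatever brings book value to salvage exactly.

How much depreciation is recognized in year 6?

Depreciable base = $241,766 − $13,500 = $228,266.
Year 1: DB = ⌊$241,766 × 125%/7⌋ = $43,172; SL = ⌊$228,266/7⌋ = $32,609 → take DB $43,172. Book value $198,594.
Year 2: DB = ⌊$198,594 × 125%/7⌋ = $35,463; SL = ⌊$185,094/6⌋ = $30,849 → take DB $35,463. Book value $163,131.
Year 3: DB = ⌊$163,131 × 125%/7⌋ = $29,130; SL = ⌊$149,631/5⌋ = $29,926 → take SL $29,926. Book value $133,205.
Year 4: DB = ⌊$133,205 × 125%/7⌋ = $23,786; SL = ⌊$119,705/4⌋ = $29,926 → take SL $29,926. Book value $103,279.
Year 5: DB = ⌊$103,279 × 125%/7⌋ = $18,442; SL = ⌊$89,779/3⌋ = $29,926 → take SL $29,926. Book value $73,353.
Year 6: DB = ⌊$73,353 × 125%/7⌋ = $13,098; SL = ⌊$59,853/2⌋ = $29,926 → take SL $29,926. Book value $43,427.

$29,926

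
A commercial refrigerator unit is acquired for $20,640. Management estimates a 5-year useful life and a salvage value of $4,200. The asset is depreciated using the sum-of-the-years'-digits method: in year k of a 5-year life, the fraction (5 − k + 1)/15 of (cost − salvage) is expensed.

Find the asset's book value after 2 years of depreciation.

$10,776

Depreciable base = $20,640 − $4,200 = $16,440.
Sum of the years' digits = 5+4+3+2+1 = 15.
Year 1: $16,440 × 5/15 = $5,480. Book value $15,160.
Year 2: $16,440 × 4/15 = $4,384. Book value $10,776.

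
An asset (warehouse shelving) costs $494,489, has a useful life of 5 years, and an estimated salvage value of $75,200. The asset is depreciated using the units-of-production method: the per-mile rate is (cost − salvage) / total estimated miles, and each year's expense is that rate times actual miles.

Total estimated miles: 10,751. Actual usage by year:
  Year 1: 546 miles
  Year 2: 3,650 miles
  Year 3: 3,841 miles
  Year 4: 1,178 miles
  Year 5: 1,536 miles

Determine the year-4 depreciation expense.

$45,942

Depreciable base = $494,489 − $75,200 = $419,289.
Rate = $419,289 / 10,751 miles = $39 per mile.
Year 1: 546 × $39 = $21,294. Book value $473,195.
Year 2: 3,650 × $39 = $142,350. Book value $330,845.
Year 3: 3,841 × $39 = $149,799. Book value $181,046.
Year 4: 1,178 × $39 = $45,942. Book value $135,104.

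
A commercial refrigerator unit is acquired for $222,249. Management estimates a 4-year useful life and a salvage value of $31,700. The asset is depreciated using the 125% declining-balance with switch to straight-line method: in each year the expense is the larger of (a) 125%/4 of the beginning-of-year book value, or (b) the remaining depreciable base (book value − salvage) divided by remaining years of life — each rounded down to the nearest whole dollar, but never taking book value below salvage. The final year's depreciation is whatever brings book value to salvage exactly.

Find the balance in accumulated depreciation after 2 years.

$117,201

Depreciable base = $222,249 − $31,700 = $190,549.
Year 1: DB = ⌊$222,249 × 125%/4⌋ = $69,452; SL = ⌊$190,549/4⌋ = $47,637 → take DB $69,452. Book value $152,797.
Year 2: DB = ⌊$152,797 × 125%/4⌋ = $47,749; SL = ⌊$121,097/3⌋ = $40,365 → take DB $47,749. Book value $105,048.
Accumulated through year 2 = $222,249 − $105,048 = $117,201.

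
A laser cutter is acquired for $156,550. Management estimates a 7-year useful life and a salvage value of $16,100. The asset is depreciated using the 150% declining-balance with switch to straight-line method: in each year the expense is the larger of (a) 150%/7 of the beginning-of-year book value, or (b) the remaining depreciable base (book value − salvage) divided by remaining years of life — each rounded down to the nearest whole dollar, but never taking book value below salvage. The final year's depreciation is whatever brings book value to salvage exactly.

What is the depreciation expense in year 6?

Depreciable base = $156,550 − $16,100 = $140,450.
Year 1: DB = ⌊$156,550 × 150%/7⌋ = $33,546; SL = ⌊$140,450/7⌋ = $20,064 → take DB $33,546. Book value $123,004.
Year 2: DB = ⌊$123,004 × 150%/7⌋ = $26,358; SL = ⌊$106,904/6⌋ = $17,817 → take DB $26,358. Book value $96,646.
Year 3: DB = ⌊$96,646 × 150%/7⌋ = $20,709; SL = ⌊$80,546/5⌋ = $16,109 → take DB $20,709. Book value $75,937.
Year 4: DB = ⌊$75,937 × 150%/7⌋ = $16,272; SL = ⌊$59,837/4⌋ = $14,959 → take DB $16,272. Book value $59,665.
Year 5: DB = ⌊$59,665 × 150%/7⌋ = $12,785; SL = ⌊$43,565/3⌋ = $14,521 → take SL $14,521. Book value $45,144.
Year 6: DB = ⌊$45,144 × 150%/7⌋ = $9,673; SL = ⌊$29,044/2⌋ = $14,522 → take SL $14,522. Book value $30,622.

$14,522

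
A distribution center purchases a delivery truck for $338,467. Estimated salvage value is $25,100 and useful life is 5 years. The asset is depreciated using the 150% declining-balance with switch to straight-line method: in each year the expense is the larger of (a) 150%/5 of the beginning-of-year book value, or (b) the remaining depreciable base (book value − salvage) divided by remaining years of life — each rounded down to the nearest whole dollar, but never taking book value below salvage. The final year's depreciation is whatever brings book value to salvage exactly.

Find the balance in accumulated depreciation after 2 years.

$172,618

Depreciable base = $338,467 − $25,100 = $313,367.
Year 1: DB = ⌊$338,467 × 150%/5⌋ = $101,540; SL = ⌊$313,367/5⌋ = $62,673 → take DB $101,540. Book value $236,927.
Year 2: DB = ⌊$236,927 × 150%/5⌋ = $71,078; SL = ⌊$211,827/4⌋ = $52,956 → take DB $71,078. Book value $165,849.
Accumulated through year 2 = $338,467 − $165,849 = $172,618.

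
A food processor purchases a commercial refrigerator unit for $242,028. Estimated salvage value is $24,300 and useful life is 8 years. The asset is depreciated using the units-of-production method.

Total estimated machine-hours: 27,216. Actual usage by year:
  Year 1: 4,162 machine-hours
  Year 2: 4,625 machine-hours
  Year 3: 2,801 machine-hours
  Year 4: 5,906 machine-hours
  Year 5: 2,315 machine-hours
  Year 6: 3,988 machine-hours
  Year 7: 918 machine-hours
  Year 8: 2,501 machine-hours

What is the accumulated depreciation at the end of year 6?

$190,376

Depreciable base = $242,028 − $24,300 = $217,728.
Rate = $217,728 / 27,216 machine-hours = $8 per machine-hour.
Year 1: 4,162 × $8 = $33,296. Book value $208,732.
Year 2: 4,625 × $8 = $37,000. Book value $171,732.
Year 3: 2,801 × $8 = $22,408. Book value $149,324.
Year 4: 5,906 × $8 = $47,248. Book value $102,076.
Year 5: 2,315 × $8 = $18,520. Book value $83,556.
Year 6: 3,988 × $8 = $31,904. Book value $51,652.
Accumulated through year 6 = $242,028 − $51,652 = $190,376.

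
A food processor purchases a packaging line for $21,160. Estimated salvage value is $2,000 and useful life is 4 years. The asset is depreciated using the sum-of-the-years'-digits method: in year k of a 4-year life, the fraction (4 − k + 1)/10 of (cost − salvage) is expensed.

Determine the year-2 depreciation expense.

$5,748

Depreciable base = $21,160 − $2,000 = $19,160.
Sum of the years' digits = 4+3+2+1 = 10.
Year 1: $19,160 × 4/10 = $7,664. Book value $13,496.
Year 2: $19,160 × 3/10 = $5,748. Book value $7,748.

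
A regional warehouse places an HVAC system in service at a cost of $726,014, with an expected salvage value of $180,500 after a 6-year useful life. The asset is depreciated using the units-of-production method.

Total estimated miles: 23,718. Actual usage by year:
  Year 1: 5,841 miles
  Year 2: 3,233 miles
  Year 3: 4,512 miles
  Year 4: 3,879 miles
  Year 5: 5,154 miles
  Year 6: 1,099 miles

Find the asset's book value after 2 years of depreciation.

Depreciable base = $726,014 − $180,500 = $545,514.
Rate = $545,514 / 23,718 miles = $23 per mile.
Year 1: 5,841 × $23 = $134,343. Book value $591,671.
Year 2: 3,233 × $23 = $74,359. Book value $517,312.

$517,312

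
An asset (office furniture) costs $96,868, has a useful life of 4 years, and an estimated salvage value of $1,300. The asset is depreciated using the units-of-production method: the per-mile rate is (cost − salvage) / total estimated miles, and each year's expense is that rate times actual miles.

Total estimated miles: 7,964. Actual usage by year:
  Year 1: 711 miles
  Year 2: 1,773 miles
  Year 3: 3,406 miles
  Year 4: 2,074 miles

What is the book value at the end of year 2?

$67,060

Depreciable base = $96,868 − $1,300 = $95,568.
Rate = $95,568 / 7,964 miles = $12 per mile.
Year 1: 711 × $12 = $8,532. Book value $88,336.
Year 2: 1,773 × $12 = $21,276. Book value $67,060.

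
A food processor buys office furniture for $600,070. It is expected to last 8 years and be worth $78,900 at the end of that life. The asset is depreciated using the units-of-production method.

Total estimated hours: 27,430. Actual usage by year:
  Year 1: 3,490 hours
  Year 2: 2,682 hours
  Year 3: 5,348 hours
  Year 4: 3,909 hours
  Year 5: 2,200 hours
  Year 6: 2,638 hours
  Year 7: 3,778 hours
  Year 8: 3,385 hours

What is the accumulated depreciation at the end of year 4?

$293,151

Depreciable base = $600,070 − $78,900 = $521,170.
Rate = $521,170 / 27,430 hours = $19 per hour.
Year 1: 3,490 × $19 = $66,310. Book value $533,760.
Year 2: 2,682 × $19 = $50,958. Book value $482,802.
Year 3: 5,348 × $19 = $101,612. Book value $381,190.
Year 4: 3,909 × $19 = $74,271. Book value $306,919.
Accumulated through year 4 = $600,070 − $306,919 = $293,151.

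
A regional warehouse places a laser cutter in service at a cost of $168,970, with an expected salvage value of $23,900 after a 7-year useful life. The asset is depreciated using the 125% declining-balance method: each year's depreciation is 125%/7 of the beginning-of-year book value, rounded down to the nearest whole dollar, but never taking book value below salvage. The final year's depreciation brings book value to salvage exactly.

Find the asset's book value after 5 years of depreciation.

$63,193

Depreciable base = $168,970 − $23,900 = $145,070.
Year 1: ⌊$168,970 × 125%/7⌋ = $30,173. Book value $138,797.
Year 2: ⌊$138,797 × 125%/7⌋ = $24,785. Book value $114,012.
Year 3: ⌊$114,012 × 125%/7⌋ = $20,359. Book value $93,653.
Year 4: ⌊$93,653 × 125%/7⌋ = $16,723. Book value $76,930.
Year 5: ⌊$76,930 × 125%/7⌋ = $13,737. Book value $63,193.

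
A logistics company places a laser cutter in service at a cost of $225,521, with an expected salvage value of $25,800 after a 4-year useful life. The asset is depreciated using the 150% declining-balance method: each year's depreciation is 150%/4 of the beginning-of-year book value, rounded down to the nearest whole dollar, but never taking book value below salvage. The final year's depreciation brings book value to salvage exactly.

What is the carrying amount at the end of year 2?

$88,095

Depreciable base = $225,521 − $25,800 = $199,721.
Year 1: ⌊$225,521 × 150%/4⌋ = $84,570. Book value $140,951.
Year 2: ⌊$140,951 × 150%/4⌋ = $52,856. Book value $88,095.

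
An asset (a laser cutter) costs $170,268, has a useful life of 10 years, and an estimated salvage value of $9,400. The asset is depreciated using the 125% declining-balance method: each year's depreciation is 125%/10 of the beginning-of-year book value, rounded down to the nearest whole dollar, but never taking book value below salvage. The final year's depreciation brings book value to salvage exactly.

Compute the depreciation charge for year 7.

$9,552

Depreciable base = $170,268 − $9,400 = $160,868.
Year 1: ⌊$170,268 × 125%/10⌋ = $21,283. Book value $148,985.
Year 2: ⌊$148,985 × 125%/10⌋ = $18,623. Book value $130,362.
Year 3: ⌊$130,362 × 125%/10⌋ = $16,295. Book value $114,067.
Year 4: ⌊$114,067 × 125%/10⌋ = $14,258. Book value $99,809.
Year 5: ⌊$99,809 × 125%/10⌋ = $12,476. Book value $87,333.
Year 6: ⌊$87,333 × 125%/10⌋ = $10,916. Book value $76,417.
Year 7: ⌊$76,417 × 125%/10⌋ = $9,552. Book value $66,865.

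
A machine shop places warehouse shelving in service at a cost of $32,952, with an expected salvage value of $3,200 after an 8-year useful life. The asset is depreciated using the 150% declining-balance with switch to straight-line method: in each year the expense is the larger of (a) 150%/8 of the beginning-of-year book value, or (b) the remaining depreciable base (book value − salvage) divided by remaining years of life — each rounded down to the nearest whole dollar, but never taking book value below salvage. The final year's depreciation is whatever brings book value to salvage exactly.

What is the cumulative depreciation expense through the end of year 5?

$21,380

Depreciable base = $32,952 − $3,200 = $29,752.
Year 1: DB = ⌊$32,952 × 150%/8⌋ = $6,178; SL = ⌊$29,752/8⌋ = $3,719 → take DB $6,178. Book value $26,774.
Year 2: DB = ⌊$26,774 × 150%/8⌋ = $5,020; SL = ⌊$23,574/7⌋ = $3,367 → take DB $5,020. Book value $21,754.
Year 3: DB = ⌊$21,754 × 150%/8⌋ = $4,078; SL = ⌊$18,554/6⌋ = $3,092 → take DB $4,078. Book value $17,676.
Year 4: DB = ⌊$17,676 × 150%/8⌋ = $3,314; SL = ⌊$14,476/5⌋ = $2,895 → take DB $3,314. Book value $14,362.
Year 5: DB = ⌊$14,362 × 150%/8⌋ = $2,692; SL = ⌊$11,162/4⌋ = $2,790 → take SL $2,790. Book value $11,572.
Accumulated through year 5 = $32,952 − $11,572 = $21,380.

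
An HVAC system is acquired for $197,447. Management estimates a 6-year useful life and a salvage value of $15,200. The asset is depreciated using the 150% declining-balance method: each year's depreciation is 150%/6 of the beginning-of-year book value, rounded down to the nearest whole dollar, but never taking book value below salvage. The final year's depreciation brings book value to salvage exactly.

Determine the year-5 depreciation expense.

Depreciable base = $197,447 − $15,200 = $182,247.
Year 1: ⌊$197,447 × 150%/6⌋ = $49,361. Book value $148,086.
Year 2: ⌊$148,086 × 150%/6⌋ = $37,021. Book value $111,065.
Year 3: ⌊$111,065 × 150%/6⌋ = $27,766. Book value $83,299.
Year 4: ⌊$83,299 × 150%/6⌋ = $20,824. Book value $62,475.
Year 5: ⌊$62,475 × 150%/6⌋ = $15,618. Book value $46,857.

$15,618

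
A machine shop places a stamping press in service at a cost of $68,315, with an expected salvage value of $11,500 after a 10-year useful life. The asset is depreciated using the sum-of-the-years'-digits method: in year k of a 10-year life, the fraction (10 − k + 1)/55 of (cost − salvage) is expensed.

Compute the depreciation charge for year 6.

Depreciable base = $68,315 − $11,500 = $56,815.
Sum of the years' digits = 10+9+8+7+6+5+4+3+2+1 = 55.
Year 1: $56,815 × 10/55 = $10,330. Book value $57,985.
Year 2: $56,815 × 9/55 = $9,297. Book value $48,688.
Year 3: $56,815 × 8/55 = $8,264. Book value $40,424.
Year 4: $56,815 × 7/55 = $7,231. Book value $33,193.
Year 5: $56,815 × 6/55 = $6,198. Book value $26,995.
Year 6: $56,815 × 5/55 = $5,165. Book value $21,830.

$5,165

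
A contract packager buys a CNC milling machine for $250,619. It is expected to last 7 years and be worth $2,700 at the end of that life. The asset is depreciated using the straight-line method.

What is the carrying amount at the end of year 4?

$108,951

Depreciable base = $250,619 − $2,700 = $247,919.
Annual expense = $247,919 / 7 = $35,417.
End of year 1: book value $215,202.
End of year 2: book value $179,785.
End of year 3: book value $144,368.
End of year 4: book value $108,951.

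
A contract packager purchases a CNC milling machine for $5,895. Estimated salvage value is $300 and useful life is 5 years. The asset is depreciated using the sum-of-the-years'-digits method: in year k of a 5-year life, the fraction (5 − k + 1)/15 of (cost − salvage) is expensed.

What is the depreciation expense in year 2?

$1,492

Depreciable base = $5,895 − $300 = $5,595.
Sum of the years' digits = 5+4+3+2+1 = 15.
Year 1: $5,595 × 5/15 = $1,865. Book value $4,030.
Year 2: $5,595 × 4/15 = $1,492. Book value $2,538.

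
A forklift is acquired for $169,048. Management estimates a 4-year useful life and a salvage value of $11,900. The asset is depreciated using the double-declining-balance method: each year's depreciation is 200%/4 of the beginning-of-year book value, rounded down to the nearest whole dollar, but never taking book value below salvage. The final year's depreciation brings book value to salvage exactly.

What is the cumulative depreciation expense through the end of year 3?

Depreciable base = $169,048 − $11,900 = $157,148.
Year 1: ⌊$169,048 × 200%/4⌋ = $84,524. Book value $84,524.
Year 2: ⌊$84,524 × 200%/4⌋ = $42,262. Book value $42,262.
Year 3: ⌊$42,262 × 200%/4⌋ = $21,131. Book value $21,131.
Accumulated through year 3 = $169,048 − $21,131 = $147,917.

$147,917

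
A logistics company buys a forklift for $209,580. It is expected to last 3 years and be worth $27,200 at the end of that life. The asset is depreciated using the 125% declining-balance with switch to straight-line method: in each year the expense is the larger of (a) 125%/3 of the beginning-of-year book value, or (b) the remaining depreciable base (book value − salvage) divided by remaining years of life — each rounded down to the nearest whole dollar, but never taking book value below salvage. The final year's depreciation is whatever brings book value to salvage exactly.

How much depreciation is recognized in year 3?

Depreciable base = $209,580 − $27,200 = $182,380.
Year 1: DB = ⌊$209,580 × 125%/3⌋ = $87,325; SL = ⌊$182,380/3⌋ = $60,793 → take DB $87,325. Book value $122,255.
Year 2: DB = ⌊$122,255 × 125%/3⌋ = $50,939; SL = ⌊$95,055/2⌋ = $47,527 → take DB $50,939. Book value $71,316.
Year 3 (final): $71,316 − $27,200 = $44,116. Book value $27,200.

$44,116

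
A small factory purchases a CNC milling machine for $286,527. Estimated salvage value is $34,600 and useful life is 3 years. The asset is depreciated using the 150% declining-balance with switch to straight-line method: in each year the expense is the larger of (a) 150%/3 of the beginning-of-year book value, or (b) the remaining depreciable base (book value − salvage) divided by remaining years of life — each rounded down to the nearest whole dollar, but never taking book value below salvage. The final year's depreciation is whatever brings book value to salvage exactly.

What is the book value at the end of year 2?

$71,632

Depreciable base = $286,527 − $34,600 = $251,927.
Year 1: DB = ⌊$286,527 × 150%/3⌋ = $143,263; SL = ⌊$251,927/3⌋ = $83,975 → take DB $143,263. Book value $143,264.
Year 2: DB = ⌊$143,264 × 150%/3⌋ = $71,632; SL = ⌊$108,664/2⌋ = $54,332 → take DB $71,632. Book value $71,632.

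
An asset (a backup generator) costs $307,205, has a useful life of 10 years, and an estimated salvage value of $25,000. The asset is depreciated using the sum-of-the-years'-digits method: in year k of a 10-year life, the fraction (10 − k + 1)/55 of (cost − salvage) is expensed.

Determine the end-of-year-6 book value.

Depreciable base = $307,205 − $25,000 = $282,205.
Sum of the years' digits = 10+9+8+7+6+5+4+3+2+1 = 55.
Year 1: $282,205 × 10/55 = $51,310. Book value $255,895.
Year 2: $282,205 × 9/55 = $46,179. Book value $209,716.
Year 3: $282,205 × 8/55 = $41,048. Book value $168,668.
Year 4: $282,205 × 7/55 = $35,917. Book value $132,751.
Year 5: $282,205 × 6/55 = $30,786. Book value $101,965.
Year 6: $282,205 × 5/55 = $25,655. Book value $76,310.

$76,310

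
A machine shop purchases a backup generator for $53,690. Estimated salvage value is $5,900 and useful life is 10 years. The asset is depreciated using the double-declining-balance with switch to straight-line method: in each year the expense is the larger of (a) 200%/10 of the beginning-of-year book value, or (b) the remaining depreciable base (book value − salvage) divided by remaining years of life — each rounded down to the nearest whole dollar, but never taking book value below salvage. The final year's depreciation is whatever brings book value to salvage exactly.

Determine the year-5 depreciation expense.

$4,398

Depreciable base = $53,690 − $5,900 = $47,790.
Year 1: DB = ⌊$53,690 × 200%/10⌋ = $10,738; SL = ⌊$47,790/10⌋ = $4,779 → take DB $10,738. Book value $42,952.
Year 2: DB = ⌊$42,952 × 200%/10⌋ = $8,590; SL = ⌊$37,052/9⌋ = $4,116 → take DB $8,590. Book value $34,362.
Year 3: DB = ⌊$34,362 × 200%/10⌋ = $6,872; SL = ⌊$28,462/8⌋ = $3,557 → take DB $6,872. Book value $27,490.
Year 4: DB = ⌊$27,490 × 200%/10⌋ = $5,498; SL = ⌊$21,590/7⌋ = $3,084 → take DB $5,498. Book value $21,992.
Year 5: DB = ⌊$21,992 × 200%/10⌋ = $4,398; SL = ⌊$16,092/6⌋ = $2,682 → take DB $4,398. Book value $17,594.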